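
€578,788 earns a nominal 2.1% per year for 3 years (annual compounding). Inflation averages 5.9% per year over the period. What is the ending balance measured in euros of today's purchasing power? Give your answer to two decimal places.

€518,691.18

Nominal value at maturity: €578,788 × (1 + 2.1%)^3 ≈ €616,022.74.
Price-level factor over 3 years: (1 + 5.9%)^3 = 1.187648379.
The maturity value deflated by that factor is the answer in today's purchasing power.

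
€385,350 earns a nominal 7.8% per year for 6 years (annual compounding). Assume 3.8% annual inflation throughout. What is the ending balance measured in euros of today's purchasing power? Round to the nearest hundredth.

Nominal value at maturity: €385,350 × (1 + 7.8%)^6 ≈ €604,738.93.
Price-level factor over 6 years: (1 + 3.8%)^6 ≈ 1.2507891955.
The maturity value deflated by that factor is the answer in today's purchasing power.

€483,485.89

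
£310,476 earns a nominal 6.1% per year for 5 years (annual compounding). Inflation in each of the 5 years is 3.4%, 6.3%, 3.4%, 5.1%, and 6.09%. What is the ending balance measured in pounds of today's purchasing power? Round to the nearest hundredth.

Nominal value at maturity: £310,476 × (1 + 6.1%)^5 ≈ £417,450.47.
Price-level factor over 5 years: 1.034 × 1.063 × 1.034 × 1.051 × 1.0609 ≈ 1.2672185086.
The maturity value deflated by that factor is the answer in today's purchasing power.

£329,422.64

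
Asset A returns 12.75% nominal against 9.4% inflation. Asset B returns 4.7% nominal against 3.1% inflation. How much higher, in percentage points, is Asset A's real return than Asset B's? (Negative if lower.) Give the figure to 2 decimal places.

1.51

Asset A real return: 1.1275/1.094 − 1 = 3.062%.
Asset B real return: 1.047/1.031 − 1 = 1.552%.
Difference: 3.062 − 1.552 = 1.510 pp.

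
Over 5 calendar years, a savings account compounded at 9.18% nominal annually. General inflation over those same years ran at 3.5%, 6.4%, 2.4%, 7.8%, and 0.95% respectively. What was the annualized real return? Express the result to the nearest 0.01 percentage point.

4.80%

Cumulative inflation factor: 1.035 × 1.064 × 1.024 × 1.078 × 1.0095 ≈ 1.22718.
Nominal growth factor: 1.55137. Real growth factor = 1.55137 / 1.22718 ≈ 1.26418.
Annualized: 1.26418^(1/5) − 1 ≈ 0.04800.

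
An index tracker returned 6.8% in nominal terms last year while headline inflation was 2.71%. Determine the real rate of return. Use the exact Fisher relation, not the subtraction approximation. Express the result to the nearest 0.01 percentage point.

3.98%

Real return via the Fisher equation: (1 + 6.8%)/(1 + 2.71%) − 1 = 1.068/1.0271 − 1 ≈ 0.03982.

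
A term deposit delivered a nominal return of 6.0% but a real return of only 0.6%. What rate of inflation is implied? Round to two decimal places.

From (1+r_nom) = (1+r_real)(1+π), we get 1+π = (1 + 6.0%)/(1 + 0.6%) = 1.060/1.006 ≈ 1.05368.
So π ≈ 5.3678%.

5.37%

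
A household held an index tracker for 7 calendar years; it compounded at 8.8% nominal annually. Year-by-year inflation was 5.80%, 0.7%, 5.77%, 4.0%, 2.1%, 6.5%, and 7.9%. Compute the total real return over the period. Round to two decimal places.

31.25%

Cumulative inflation factor: 1.0580 × 1.007 × 1.0577 × 1.040 × 1.021 × 1.065 × 1.079 ≈ 1.37502.
Nominal growth factor: 1.80469. Real growth factor = 1.80469 / 1.37502 ≈ 1.31249.
Total real return ≈ 31.2485%.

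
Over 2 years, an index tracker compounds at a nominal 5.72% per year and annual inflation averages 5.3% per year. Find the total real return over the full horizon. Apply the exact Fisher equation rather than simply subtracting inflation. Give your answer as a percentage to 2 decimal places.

0.80%

The annual real rate is (1+5.72%)/(1+5.3%) − 1 = 0.3989%.
Compounded over 2 years: (1 + 0.003989)^2 − 1 ≈ 0.00799.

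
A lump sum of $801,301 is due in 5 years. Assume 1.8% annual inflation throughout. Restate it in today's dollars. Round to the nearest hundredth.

$732,920.37

Price-level factor over 5 years: (1 + 1.8%)^5 ≈ 1.0932988468.
Purchasing power today: $801,301 divided by that factor.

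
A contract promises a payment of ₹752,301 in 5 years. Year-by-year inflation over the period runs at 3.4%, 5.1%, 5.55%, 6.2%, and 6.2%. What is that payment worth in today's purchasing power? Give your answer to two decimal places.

Price-level factor over 5 years: 1.034 × 1.051 × 1.0555 × 1.062 × 1.062 ≈ 1.2936909079.
Purchasing power today: ₹752,301 divided by that factor.

₹581,515.26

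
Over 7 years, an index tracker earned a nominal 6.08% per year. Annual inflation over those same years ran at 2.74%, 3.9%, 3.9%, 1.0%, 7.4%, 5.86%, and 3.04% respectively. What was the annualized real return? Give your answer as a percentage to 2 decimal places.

2.04%

Cumulative inflation factor: 1.0274 × 1.039 × 1.039 × 1.010 × 1.074 × 1.0586 × 1.0304 ≈ 1.31230.
Nominal growth factor: 1.51159. Real growth factor = 1.51159 / 1.31230 ≈ 1.15186.
Annualized: 1.15186^(1/7) − 1 ≈ 0.02040.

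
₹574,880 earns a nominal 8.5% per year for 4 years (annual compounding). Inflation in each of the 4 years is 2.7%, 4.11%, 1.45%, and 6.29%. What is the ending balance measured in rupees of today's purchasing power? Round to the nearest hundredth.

Nominal value at maturity: ₹574,880 × (1 + 8.5%)^4 ≈ ₹796,702.45.
Price-level factor over 4 years: 1.027 × 1.0411 × 1.0145 × 1.0629 ≈ 1.1529417035.
The maturity value deflated by that factor is the answer in today's purchasing power.

₹691,017.12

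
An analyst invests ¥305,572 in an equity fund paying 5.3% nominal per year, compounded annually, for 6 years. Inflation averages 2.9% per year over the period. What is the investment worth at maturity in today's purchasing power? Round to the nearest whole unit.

Nominal value at maturity: ¥305,572 × (1 + 5.3%)^6 ≈ ¥416,566.
Price-level factor over 6 years: (1 + 2.9%)^6 ≈ 1.1871135129.
The maturity value deflated by that factor is the answer in today's purchasing power.

¥350,907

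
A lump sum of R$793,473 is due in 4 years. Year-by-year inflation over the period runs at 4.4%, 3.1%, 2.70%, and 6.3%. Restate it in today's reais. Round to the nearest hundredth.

Price-level factor over 4 years: 1.044 × 1.031 × 1.0270 × 1.063 ≈ 1.1750676552.
Purchasing power today: R$793,473 divided by that factor.

R$675,257.29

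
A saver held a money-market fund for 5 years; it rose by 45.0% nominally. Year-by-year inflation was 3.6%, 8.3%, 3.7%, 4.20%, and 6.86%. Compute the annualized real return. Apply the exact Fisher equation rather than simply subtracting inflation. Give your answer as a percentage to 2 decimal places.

2.28%

Cumulative inflation factor: 1.036 × 1.083 × 1.037 × 1.0420 × 1.0686 ≈ 1.29554.
Nominal growth factor: 1.45000. Real growth factor = 1.45000 / 1.29554 ≈ 1.11923.
Annualized: 1.11923^(1/5) − 1 ≈ 0.02278.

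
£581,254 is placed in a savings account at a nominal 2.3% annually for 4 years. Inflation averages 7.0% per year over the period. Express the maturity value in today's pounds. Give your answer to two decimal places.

£485,661.17

Nominal value at maturity: £581,254 × (1 + 2.3%)^4 ≈ £636,602.72.
Price-level factor over 4 years: (1 + 7.0%)^4 = 1.31079601.
The maturity value deflated by that factor is the answer in today's purchasing power.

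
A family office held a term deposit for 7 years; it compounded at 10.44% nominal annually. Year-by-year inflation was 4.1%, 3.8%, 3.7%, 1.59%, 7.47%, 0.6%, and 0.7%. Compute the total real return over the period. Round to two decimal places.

61.69%

Cumulative inflation factor: 1.041 × 1.038 × 1.037 × 1.0159 × 1.0747 × 1.006 × 1.007 ≈ 1.23935.
Nominal growth factor: 2.00394. Real growth factor = 2.00394 / 1.23935 ≈ 1.61693.
Total real return ≈ 61.6934%.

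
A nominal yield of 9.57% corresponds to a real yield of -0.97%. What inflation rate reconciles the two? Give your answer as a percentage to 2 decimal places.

10.64%

From (1+r_nom) = (1+r_real)(1+π), we get 1+π = (1 + 9.57%)/(1 − 0.97%) = 1.0957/0.9903 ≈ 1.10643.
So π ≈ 10.6432%.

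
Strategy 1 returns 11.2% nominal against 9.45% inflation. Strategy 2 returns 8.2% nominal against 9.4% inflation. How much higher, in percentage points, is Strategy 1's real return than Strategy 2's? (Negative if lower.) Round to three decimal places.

2.696

Strategy 1 real return: 1.112/1.0945 − 1 = 1.5989%.
Strategy 2 real return: 1.082/1.094 − 1 = -1.0969%.
Difference: 1.5989 − (-1.0969) = 2.6958 pp.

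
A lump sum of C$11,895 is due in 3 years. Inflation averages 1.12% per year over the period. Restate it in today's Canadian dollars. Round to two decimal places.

C$11,504.12

Price-level factor over 3 years: (1 + 1.12%)^3 ≈ 1.0339777249.
Purchasing power today: C$11,895 divided by that factor.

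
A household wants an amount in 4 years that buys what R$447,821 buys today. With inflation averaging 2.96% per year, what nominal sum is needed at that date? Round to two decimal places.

Cumulative price-level factor: (1+2.96%)^4 ≈ 1.1237614650.
The nominal amount required is R$447,821 scaled up by that factor.

R$503,243.98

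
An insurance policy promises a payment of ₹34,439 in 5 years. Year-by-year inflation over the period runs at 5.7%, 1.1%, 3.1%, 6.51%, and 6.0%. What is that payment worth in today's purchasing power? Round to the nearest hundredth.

₹27,686.59

Price-level factor over 5 years: 1.057 × 1.011 × 1.031 × 1.0651 × 1.060 ≈ 1.2438873699.
Purchasing power today: ₹34,439 divided by that factor.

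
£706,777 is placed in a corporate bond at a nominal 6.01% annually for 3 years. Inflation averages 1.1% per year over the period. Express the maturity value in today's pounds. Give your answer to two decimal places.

£814,834.57

Nominal value at maturity: £706,777 × (1 + 6.01%)^3 ≈ £842,020.98.
Price-level factor over 3 years: (1 + 1.1%)^3 = 1.033364331.
The maturity value deflated by that factor is the answer in today's purchasing power.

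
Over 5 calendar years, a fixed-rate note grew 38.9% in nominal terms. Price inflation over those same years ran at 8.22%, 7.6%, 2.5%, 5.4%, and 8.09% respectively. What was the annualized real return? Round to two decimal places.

0.43%

Cumulative inflation factor: 1.0822 × 1.076 × 1.025 × 1.054 × 1.0809 ≈ 1.35978.
Nominal growth factor: 1.38900. Real growth factor = 1.38900 / 1.35978 ≈ 1.02149.
Annualized: 1.02149^(1/5) − 1 ≈ 0.00426.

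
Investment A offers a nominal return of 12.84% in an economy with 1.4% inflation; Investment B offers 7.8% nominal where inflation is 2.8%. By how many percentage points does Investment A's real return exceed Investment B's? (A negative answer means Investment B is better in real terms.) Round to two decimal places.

Investment A real return: 1.1284/1.014 − 1 = 11.282%.
Investment B real return: 1.078/1.028 − 1 = 4.864%.
Difference: 11.282 − 4.864 = 6.418 pp.

6.42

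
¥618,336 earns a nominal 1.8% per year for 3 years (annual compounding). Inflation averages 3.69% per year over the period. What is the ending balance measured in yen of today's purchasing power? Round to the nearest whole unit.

Nominal value at maturity: ¥618,336 × (1 + 1.8%)^3 ≈ ¥652,331.
Price-level factor over 3 years: (1 + 3.69%)^3 ≈ 1.1148350734.
Dividing the nominal maturity value by the price-level factor gives the value in today's money.

¥585,137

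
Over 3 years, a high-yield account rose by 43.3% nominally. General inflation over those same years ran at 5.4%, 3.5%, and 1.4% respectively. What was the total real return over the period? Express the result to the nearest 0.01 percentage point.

Cumulative inflation factor: 1.054 × 1.035 × 1.014 ≈ 1.10616.
Nominal growth factor: 1.43300. Real growth factor = 1.43300 / 1.10616 ≈ 1.29547.
Total real return ≈ 29.5470%.

29.55%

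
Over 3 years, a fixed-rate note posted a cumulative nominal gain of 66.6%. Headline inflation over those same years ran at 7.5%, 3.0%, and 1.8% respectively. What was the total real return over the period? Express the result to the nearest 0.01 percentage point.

Cumulative inflation factor: 1.075 × 1.030 × 1.018 ≈ 1.12718.
Nominal growth factor: 1.66600. Real growth factor = 1.66600 / 1.12718 ≈ 1.47802.
Total real return ≈ 47.8024%.

47.80%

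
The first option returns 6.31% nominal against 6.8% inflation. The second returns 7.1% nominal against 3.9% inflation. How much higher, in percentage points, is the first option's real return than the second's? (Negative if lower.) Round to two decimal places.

The first option real return: 1.0631/1.068 − 1 = -0.459%.
The second real return: 1.071/1.039 − 1 = 3.080%.
Difference: -0.459 − 3.080 = -3.539 pp.

-3.54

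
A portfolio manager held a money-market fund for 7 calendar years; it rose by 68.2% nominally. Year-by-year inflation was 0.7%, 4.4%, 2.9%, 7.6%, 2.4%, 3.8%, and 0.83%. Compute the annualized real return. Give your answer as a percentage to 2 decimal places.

Cumulative inflation factor: 1.007 × 1.044 × 1.029 × 1.076 × 1.024 × 1.038 × 1.0083 ≈ 1.24751.
Nominal growth factor: 1.68200. Real growth factor = 1.68200 / 1.24751 ≈ 1.34828.
Annualized: 1.34828^(1/7) − 1 ≈ 0.04361.

4.36%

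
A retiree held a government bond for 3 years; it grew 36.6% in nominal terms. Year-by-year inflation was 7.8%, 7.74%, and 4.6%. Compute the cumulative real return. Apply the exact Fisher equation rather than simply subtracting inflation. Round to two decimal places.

Cumulative inflation factor: 1.078 × 1.0774 × 1.046 ≈ 1.21486.
Nominal growth factor: 1.36600. Real growth factor = 1.36600 / 1.21486 ≈ 1.12441.
Total real return ≈ 12.4406%.

12.44%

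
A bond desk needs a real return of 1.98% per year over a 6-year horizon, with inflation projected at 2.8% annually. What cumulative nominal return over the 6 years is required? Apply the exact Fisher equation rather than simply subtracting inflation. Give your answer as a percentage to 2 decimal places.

32.75%

Required annual nominal rate: (1+1.98%)(1+2.8%) − 1 = 4.83544%.
Cumulative over 6 years: (1 + 0.0483544)^6 − 1 ≈ 0.32754.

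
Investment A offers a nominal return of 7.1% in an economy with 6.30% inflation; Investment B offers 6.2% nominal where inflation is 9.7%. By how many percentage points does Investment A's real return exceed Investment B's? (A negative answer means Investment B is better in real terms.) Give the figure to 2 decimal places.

Investment A real return: 1.071/1.0630 − 1 = 0.753%.
Investment B real return: 1.062/1.097 − 1 = -3.191%.
Difference: 0.753 − (-3.191) = 3.944 pp.

3.94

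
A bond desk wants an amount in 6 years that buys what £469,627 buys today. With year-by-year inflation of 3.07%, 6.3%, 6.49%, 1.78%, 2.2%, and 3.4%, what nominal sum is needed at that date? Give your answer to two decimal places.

£589,333.74

Cumulative price-level factor: 1.0307 × 1.063 × 1.0649 × 1.0178 × 1.022 × 1.034 ≈ 1.2548974844.
The nominal amount required is £469,627 scaled up by that factor.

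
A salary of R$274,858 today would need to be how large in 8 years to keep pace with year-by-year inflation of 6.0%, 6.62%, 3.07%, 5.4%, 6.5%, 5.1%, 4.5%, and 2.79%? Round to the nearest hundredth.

R$405,737.63

Cumulative price-level factor: 1.060 × 1.0662 × 1.0307 × 1.054 × 1.065 × 1.051 × 1.045 × 1.0279 ≈ 1.4761718209.
The nominal amount required is R$274,858 scaled up by that factor.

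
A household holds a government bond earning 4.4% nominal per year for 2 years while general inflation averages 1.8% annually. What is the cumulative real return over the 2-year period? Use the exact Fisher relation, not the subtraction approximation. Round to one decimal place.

The annual real rate is (1+4.4%)/(1+1.8%) − 1 = 2.5540%.
Compounded over 2 years: (1 + 0.025540)^2 − 1 ≈ 0.05173.

5.2%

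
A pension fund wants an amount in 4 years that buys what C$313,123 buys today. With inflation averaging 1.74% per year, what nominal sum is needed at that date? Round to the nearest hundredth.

Cumulative price-level factor: (1+1.74%)^4 ≈ 1.0714377238.
Multiplying C$313,123 by the price-level factor gives the future nominal sum.

C$335,491.79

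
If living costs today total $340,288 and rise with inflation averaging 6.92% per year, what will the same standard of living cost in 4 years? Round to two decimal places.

Cumulative price-level factor: (1+6.92%)^4 ≈ 1.3068802666.
The nominal amount required is $340,288 scaled up by that factor.

$444,715.67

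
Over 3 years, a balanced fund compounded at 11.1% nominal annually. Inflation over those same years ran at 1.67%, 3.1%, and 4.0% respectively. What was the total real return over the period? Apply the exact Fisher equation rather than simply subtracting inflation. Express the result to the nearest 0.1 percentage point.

Cumulative inflation factor: 1.0167 × 1.031 × 1.040 ≈ 1.09015.
Nominal growth factor: 1.37133. Real growth factor = 1.37133 / 1.09015 ≈ 1.25793.
Total real return ≈ 25.7933%.

25.8%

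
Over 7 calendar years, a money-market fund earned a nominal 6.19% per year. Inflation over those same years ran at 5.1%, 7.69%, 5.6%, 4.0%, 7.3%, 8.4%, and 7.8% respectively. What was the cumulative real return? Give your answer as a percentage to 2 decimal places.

-2.31%

Cumulative inflation factor: 1.051 × 1.0769 × 1.056 × 1.040 × 1.073 × 1.084 × 1.078 ≈ 1.55856.
Nominal growth factor: 1.52260. Real growth factor = 1.52260 / 1.55856 ≈ 0.97693.
Total real return ≈ -2.3073%.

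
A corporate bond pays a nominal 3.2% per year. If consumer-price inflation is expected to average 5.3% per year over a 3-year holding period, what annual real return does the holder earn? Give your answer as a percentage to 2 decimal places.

With constant rates the annual real return is the same each year: (1+3.2%)/(1+5.3%) − 1 = -0.01994.

-1.99%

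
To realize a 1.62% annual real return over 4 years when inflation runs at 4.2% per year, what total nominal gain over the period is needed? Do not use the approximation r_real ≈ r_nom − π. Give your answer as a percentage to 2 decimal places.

25.72%

Required annual nominal rate: (1+1.62%)(1+4.2%) − 1 = 5.88804%.
Cumulative over 4 years: (1 + 0.0588804)^4 − 1 ≈ 0.25715.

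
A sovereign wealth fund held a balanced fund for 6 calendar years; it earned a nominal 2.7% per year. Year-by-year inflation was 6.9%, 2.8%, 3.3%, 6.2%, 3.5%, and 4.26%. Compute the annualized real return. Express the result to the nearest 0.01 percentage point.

-1.71%

Cumulative inflation factor: 1.069 × 1.028 × 1.033 × 1.062 × 1.035 × 1.0426 ≈ 1.30093.
Nominal growth factor: 1.17334. Real growth factor = 1.17334 / 1.30093 ≈ 0.90192.
Annualized: 0.90192^(1/6) − 1 ≈ -0.01706.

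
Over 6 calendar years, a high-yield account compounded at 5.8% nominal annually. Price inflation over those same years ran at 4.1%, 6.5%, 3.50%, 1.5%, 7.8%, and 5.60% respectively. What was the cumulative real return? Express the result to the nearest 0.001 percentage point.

5.785%

Cumulative inflation factor: 1.041 × 1.065 × 1.0350 × 1.015 × 1.078 × 1.0560 ≈ 1.32583.
Nominal growth factor: 1.40254. Real growth factor = 1.40254 / 1.32583 ≈ 1.05785.
Total real return ≈ 5.7851%.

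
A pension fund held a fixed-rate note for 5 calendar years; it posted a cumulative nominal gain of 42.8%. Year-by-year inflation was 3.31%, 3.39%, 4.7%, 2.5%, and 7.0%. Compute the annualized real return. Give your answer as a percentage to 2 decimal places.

Cumulative inflation factor: 1.0331 × 1.0339 × 1.047 × 1.025 × 1.070 ≈ 1.22652.
Nominal growth factor: 1.42800. Real growth factor = 1.42800 / 1.22652 ≈ 1.16427.
Annualized: 1.16427^(1/5) − 1 ≈ 0.03089.

3.09%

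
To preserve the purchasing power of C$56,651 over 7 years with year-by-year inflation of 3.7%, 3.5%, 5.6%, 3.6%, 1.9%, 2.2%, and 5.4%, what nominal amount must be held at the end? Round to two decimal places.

C$73,015.67

Cumulative price-level factor: 1.037 × 1.035 × 1.056 × 1.036 × 1.019 × 1.022 × 1.054 ≈ 1.2888680870.
Multiplying C$56,651 by the price-level factor gives the future nominal sum.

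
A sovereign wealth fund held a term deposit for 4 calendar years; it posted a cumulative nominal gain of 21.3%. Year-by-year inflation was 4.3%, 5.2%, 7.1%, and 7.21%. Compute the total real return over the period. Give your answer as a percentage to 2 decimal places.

Cumulative inflation factor: 1.043 × 1.052 × 1.071 × 1.0721 ≈ 1.25987.
Nominal growth factor: 1.21300. Real growth factor = 1.21300 / 1.25987 ≈ 0.96280.
Total real return ≈ -3.7200%.

-3.72%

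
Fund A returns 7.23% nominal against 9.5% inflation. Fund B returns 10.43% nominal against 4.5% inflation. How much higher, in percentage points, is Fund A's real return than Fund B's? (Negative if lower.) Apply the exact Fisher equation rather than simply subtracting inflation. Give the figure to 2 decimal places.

-7.75

Fund A real return: 1.0723/1.095 − 1 = -2.073%.
Fund B real return: 1.1043/1.045 − 1 = 5.675%.
Difference: -2.073 − 5.675 = -7.748 pp.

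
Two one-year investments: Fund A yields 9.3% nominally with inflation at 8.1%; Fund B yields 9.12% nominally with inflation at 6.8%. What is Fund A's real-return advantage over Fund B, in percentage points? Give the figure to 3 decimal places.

Fund A real return: 1.093/1.081 − 1 = 1.1101%.
Fund B real return: 1.0912/1.068 − 1 = 2.1723%.
Difference: 1.1101 − 2.1723 = -1.0622 pp.

-1.062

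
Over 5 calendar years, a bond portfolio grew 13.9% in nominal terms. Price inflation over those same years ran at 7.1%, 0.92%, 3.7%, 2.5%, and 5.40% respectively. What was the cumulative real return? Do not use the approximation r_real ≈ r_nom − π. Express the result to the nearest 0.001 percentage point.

Cumulative inflation factor: 1.071 × 1.0092 × 1.037 × 1.025 × 1.0540 ≈ 1.21090.
Nominal growth factor: 1.13900. Real growth factor = 1.13900 / 1.21090 ≈ 0.94062.
Total real return ≈ -5.9381%.

-5.938%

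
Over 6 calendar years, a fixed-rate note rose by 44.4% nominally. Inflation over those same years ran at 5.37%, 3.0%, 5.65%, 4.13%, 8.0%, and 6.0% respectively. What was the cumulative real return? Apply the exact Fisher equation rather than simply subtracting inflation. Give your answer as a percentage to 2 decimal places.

Cumulative inflation factor: 1.0537 × 1.030 × 1.0565 × 1.0413 × 1.080 × 1.060 ≈ 1.36688.
Nominal growth factor: 1.44400. Real growth factor = 1.44400 / 1.36688 ≈ 1.05642.
Total real return ≈ 5.6423%.

5.64%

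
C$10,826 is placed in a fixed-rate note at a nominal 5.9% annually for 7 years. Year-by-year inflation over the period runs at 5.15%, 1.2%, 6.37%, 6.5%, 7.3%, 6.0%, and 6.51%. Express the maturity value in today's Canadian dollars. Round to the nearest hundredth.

Nominal value at maturity: C$10,826 × (1 + 5.9%)^7 ≈ C$16,171.11.
Price-level factor over 7 years: 1.0515 × 1.012 × 1.0637 × 1.065 × 1.073 × 1.060 × 1.0651 ≈ 1.4603418406.
Dividing the nominal maturity value by the price-level factor gives the value in today's money.

C$11,073.51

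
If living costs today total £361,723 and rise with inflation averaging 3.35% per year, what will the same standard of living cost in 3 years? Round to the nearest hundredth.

Cumulative price-level factor: (1+3.35%)^3 ≈ 1.1039043454.
Multiplying £361,723 by the price-level factor gives the future nominal sum.

£399,307.59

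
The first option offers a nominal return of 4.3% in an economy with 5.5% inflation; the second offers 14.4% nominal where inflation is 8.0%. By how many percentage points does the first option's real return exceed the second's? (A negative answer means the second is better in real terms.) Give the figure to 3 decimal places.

-7.063

The first option real return: 1.043/1.055 − 1 = -1.1374%.
The second real return: 1.144/1.080 − 1 = 5.9259%.
Difference: -1.1374 − 5.9259 = -7.0633 pp.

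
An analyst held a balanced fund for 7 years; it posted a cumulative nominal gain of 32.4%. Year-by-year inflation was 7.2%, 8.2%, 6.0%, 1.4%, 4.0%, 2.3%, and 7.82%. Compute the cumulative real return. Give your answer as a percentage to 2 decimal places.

-7.42%

Cumulative inflation factor: 1.072 × 1.082 × 1.060 × 1.014 × 1.040 × 1.023 × 1.0782 ≈ 1.43013.
Nominal growth factor: 1.32400. Real growth factor = 1.32400 / 1.43013 ≈ 0.92579.
Total real return ≈ -7.4207%.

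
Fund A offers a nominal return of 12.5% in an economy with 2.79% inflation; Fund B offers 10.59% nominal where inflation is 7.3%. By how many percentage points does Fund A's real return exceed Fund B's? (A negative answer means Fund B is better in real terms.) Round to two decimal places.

Fund A real return: 1.125/1.0279 − 1 = 9.446%.
Fund B real return: 1.1059/1.073 − 1 = 3.066%.
Difference: 9.446 − 3.066 = 6.380 pp.

6.38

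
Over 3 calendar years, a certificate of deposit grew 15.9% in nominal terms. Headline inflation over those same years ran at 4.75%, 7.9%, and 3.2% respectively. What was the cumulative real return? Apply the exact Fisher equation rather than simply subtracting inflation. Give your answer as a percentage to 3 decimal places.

Cumulative inflation factor: 1.0475 × 1.079 × 1.032 ≈ 1.16642.
Nominal growth factor: 1.15900. Real growth factor = 1.15900 / 1.16642 ≈ 0.99364.
Total real return ≈ -0.6362%.

-0.636%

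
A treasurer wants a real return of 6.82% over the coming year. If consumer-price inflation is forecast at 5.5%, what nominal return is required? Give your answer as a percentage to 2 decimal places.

12.70%

By the Fisher equation, 1 + r_nom = (1 + 6.82%)(1 + 5.5%) = 1.0682 × 1.055 = 1.126951.
So r_nom = 12.6951%.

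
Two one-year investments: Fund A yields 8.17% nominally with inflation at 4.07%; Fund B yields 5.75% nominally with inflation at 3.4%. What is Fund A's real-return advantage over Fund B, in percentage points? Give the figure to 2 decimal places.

1.67

Fund A real return: 1.0817/1.0407 − 1 = 3.940%.
Fund B real return: 1.0575/1.034 − 1 = 2.273%.
Difference: 3.940 − 2.273 = 1.667 pp.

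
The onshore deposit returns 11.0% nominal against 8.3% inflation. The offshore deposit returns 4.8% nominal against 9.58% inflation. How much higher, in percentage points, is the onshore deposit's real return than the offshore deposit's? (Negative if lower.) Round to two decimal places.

The onshore deposit real return: 1.110/1.083 − 1 = 2.493%.
The offshore deposit real return: 1.048/1.0958 − 1 = -4.362%.
Difference: 2.493 − (-4.362) = 6.855 pp.

6.86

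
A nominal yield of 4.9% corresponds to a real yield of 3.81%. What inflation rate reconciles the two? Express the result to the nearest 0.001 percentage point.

1.050%

From (1+r_nom) = (1+r_real)(1+π), we get 1+π = (1 + 4.9%)/(1 + 3.81%) = 1.049/1.0381 ≈ 1.01050.
So π ≈ 1.0500%.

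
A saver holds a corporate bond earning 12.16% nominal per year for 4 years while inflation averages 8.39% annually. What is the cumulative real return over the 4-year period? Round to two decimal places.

The annual real rate is (1+12.16%)/(1+8.39%) − 1 = 3.4782%.
Compounded over 4 years: (1 + 0.034782)^4 − 1 ≈ 0.14656.

14.66%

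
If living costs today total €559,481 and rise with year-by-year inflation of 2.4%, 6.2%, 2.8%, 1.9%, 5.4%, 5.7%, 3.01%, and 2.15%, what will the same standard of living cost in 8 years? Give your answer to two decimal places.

Cumulative price-level factor: 1.024 × 1.062 × 1.028 × 1.019 × 1.054 × 1.057 × 1.0301 × 1.0215 ≈ 1.3354423001.
The nominal amount required is €559,481 scaled up by that factor.

€747,154.59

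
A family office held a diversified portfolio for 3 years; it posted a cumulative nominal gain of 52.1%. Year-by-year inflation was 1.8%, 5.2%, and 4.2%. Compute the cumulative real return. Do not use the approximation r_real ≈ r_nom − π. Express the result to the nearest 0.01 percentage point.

36.30%

Cumulative inflation factor: 1.018 × 1.052 × 1.042 ≈ 1.11592.
Nominal growth factor: 1.52100. Real growth factor = 1.52100 / 1.11592 ≈ 1.36301.
Total real return ≈ 36.3007%.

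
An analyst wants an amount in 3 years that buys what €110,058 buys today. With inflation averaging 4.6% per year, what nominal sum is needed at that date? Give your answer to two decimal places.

€125,955.36

Cumulative price-level factor: (1+4.6%)^3 = 1.144445336.
Multiplying €110,058 by the price-level factor gives the future nominal sum.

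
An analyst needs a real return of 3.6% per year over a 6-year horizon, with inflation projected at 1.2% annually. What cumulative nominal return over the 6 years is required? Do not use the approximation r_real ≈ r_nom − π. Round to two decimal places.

Required annual nominal rate: (1+3.6%)(1+1.2%) − 1 = 4.8432%.
Cumulative over 6 years: (1 + 0.048432)^6 − 1 ≈ 0.32813.

32.81%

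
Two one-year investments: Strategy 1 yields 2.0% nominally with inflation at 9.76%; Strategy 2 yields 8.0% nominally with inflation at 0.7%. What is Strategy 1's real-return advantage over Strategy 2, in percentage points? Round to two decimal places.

Strategy 1 real return: 1.020/1.0976 − 1 = -7.070%.
Strategy 2 real return: 1.080/1.007 − 1 = 7.249%.
Difference: -7.070 − 7.249 = -14.319 pp.

-14.32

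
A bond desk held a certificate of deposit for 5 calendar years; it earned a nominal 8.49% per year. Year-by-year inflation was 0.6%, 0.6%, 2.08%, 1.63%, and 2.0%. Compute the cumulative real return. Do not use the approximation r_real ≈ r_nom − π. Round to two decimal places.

Cumulative inflation factor: 1.006 × 1.006 × 1.0208 × 1.0163 × 1.020 ≈ 1.07092.
Nominal growth factor: 1.50296. Real growth factor = 1.50296 / 1.07092 ≈ 1.40343.
Total real return ≈ 40.3427%.

40.34%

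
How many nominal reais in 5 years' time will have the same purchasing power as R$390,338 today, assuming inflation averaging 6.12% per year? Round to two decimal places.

Cumulative price-level factor: (1+6.12%)^5 ≈ 1.3458176094.
Multiplying R$390,338 by the price-level factor gives the future nominal sum.

R$525,323.75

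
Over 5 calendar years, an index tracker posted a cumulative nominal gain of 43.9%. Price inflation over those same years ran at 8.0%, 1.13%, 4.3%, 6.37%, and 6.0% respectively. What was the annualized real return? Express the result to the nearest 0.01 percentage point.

2.30%

Cumulative inflation factor: 1.080 × 1.0113 × 1.043 × 1.0637 × 1.060 ≈ 1.28444.
Nominal growth factor: 1.43900. Real growth factor = 1.43900 / 1.28444 ≈ 1.12033.
Annualized: 1.12033^(1/5) − 1 ≈ 0.02299.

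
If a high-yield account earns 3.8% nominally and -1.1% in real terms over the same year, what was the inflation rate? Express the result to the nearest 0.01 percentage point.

4.95%

From (1+r_nom) = (1+r_real)(1+π), we get 1+π = (1 + 3.8%)/(1 − 1.1%) = 1.038/0.989 ≈ 1.04954.
So π ≈ 4.9545%.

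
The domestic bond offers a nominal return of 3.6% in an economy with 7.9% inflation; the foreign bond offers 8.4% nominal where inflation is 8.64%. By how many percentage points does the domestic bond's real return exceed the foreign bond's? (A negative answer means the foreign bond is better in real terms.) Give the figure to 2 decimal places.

The domestic bond real return: 1.036/1.079 − 1 = -3.985%.
The foreign bond real return: 1.084/1.0864 − 1 = -0.221%.
Difference: -3.985 − (-0.221) = -3.764 pp.

-3.76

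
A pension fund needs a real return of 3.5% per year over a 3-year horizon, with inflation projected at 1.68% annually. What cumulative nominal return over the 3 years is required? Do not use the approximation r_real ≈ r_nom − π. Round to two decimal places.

Required annual nominal rate: (1+3.5%)(1+1.68%) − 1 = 5.2388%.
Cumulative over 3 years: (1 + 0.052388)^3 − 1 ≈ 0.16554.

16.55%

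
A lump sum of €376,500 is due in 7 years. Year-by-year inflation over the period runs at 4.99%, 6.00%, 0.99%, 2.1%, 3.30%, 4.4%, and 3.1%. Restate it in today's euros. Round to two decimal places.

Price-level factor over 7 years: 1.0499 × 1.0600 × 1.0099 × 1.021 × 1.0330 × 1.044 × 1.031 ≈ 1.2759022425.
Purchasing power today: €376,500 divided by that factor.

€295,085.30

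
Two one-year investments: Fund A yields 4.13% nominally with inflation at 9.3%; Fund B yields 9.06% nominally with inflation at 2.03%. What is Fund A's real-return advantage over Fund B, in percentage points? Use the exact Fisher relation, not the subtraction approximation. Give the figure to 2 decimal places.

Fund A real return: 1.0413/1.093 − 1 = -4.730%.
Fund B real return: 1.0906/1.0203 − 1 = 6.890%.
Difference: -4.730 − 6.890 = -11.620 pp.

-11.62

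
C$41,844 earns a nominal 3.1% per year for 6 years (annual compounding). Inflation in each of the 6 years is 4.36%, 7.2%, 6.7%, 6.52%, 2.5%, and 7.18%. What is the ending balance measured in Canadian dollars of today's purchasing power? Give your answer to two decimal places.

C$35,976.85

Nominal value at maturity: C$41,844 × (1 + 3.1%)^6 ≈ C$50,255.68.
Price-level factor over 6 years: 1.0436 × 1.072 × 1.067 × 1.0652 × 1.025 × 1.0718 ≈ 1.3968894941.
Dividing the nominal maturity value by the price-level factor gives the value in today's money.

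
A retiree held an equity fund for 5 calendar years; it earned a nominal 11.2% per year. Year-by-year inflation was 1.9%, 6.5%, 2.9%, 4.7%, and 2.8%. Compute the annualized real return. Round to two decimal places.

Cumulative inflation factor: 1.019 × 1.065 × 1.029 × 1.047 × 1.028 ≈ 1.20193.
Nominal growth factor: 1.70029. Real growth factor = 1.70029 / 1.20193 ≈ 1.41464.
Annualized: 1.41464^(1/5) − 1 ≈ 0.07184.

7.18%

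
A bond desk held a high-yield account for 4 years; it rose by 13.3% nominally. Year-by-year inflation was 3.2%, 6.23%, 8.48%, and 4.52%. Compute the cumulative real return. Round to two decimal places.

-8.85%

Cumulative inflation factor: 1.032 × 1.0623 × 1.0848 × 1.0452 ≈ 1.24301.
Nominal growth factor: 1.13300. Real growth factor = 1.13300 / 1.24301 ≈ 0.91149.
Total real return ≈ -8.8506%.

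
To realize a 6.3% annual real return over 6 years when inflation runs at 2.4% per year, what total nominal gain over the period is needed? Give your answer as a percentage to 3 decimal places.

Required annual nominal rate: (1+6.3%)(1+2.4%) − 1 = 8.8512%.
Cumulative over 6 years: (1 + 0.088512)^6 − 1 ≈ 0.66341.

66.341%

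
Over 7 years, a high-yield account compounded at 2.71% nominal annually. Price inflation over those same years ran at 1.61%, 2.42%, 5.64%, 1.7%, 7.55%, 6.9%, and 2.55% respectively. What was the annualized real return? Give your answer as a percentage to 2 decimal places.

Cumulative inflation factor: 1.0161 × 1.0242 × 1.0564 × 1.017 × 1.0755 × 1.069 × 1.0255 ≈ 1.31824.
Nominal growth factor: 1.20584. Real growth factor = 1.20584 / 1.31824 ≈ 0.91473.
Annualized: 0.91473^(1/7) − 1 ≈ -0.01265.

-1.27%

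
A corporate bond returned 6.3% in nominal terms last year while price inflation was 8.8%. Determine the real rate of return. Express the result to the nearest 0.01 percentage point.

Real return via the Fisher equation: (1 + 6.3%)/(1 + 8.8%) − 1 = 1.063/1.088 − 1 ≈ -0.02298.

-2.30%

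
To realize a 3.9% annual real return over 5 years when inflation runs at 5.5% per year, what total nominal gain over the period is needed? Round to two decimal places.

58.25%

Required annual nominal rate: (1+3.9%)(1+5.5%) − 1 = 9.6145%.
Cumulative over 5 years: (1 + 0.096145)^5 − 1 ≈ 0.58249.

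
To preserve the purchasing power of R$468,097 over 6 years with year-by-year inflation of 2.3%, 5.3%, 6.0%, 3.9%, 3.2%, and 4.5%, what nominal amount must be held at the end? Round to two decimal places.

R$598,904.07

Cumulative price-level factor: 1.023 × 1.053 × 1.060 × 1.039 × 1.032 × 1.045 ≈ 1.2794443637.
The nominal amount required is R$468,097 scaled up by that factor.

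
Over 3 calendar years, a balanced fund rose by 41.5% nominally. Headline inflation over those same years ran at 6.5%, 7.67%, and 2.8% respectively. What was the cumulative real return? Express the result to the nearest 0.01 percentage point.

Cumulative inflation factor: 1.065 × 1.0767 × 1.028 ≈ 1.17879.
Nominal growth factor: 1.41500. Real growth factor = 1.41500 / 1.17879 ≈ 1.20038.
Total real return ≈ 20.0381%.

20.04%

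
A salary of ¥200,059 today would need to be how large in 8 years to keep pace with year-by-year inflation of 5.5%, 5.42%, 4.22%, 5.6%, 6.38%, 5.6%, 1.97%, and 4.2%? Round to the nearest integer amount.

Cumulative price-level factor: 1.055 × 1.0542 × 1.0422 × 1.056 × 1.0638 × 1.056 × 1.0197 × 1.042 ≈ 1.4610144153.
Multiplying ¥200,059 by the price-level factor gives the future nominal sum.

¥292,289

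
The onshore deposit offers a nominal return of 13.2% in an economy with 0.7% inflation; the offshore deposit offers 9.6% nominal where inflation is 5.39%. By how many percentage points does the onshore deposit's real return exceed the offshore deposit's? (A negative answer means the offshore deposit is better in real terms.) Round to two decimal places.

8.42

The onshore deposit real return: 1.132/1.007 − 1 = 12.413%.
The offshore deposit real return: 1.096/1.0539 − 1 = 3.995%.
Difference: 12.413 − 3.995 = 8.418 pp.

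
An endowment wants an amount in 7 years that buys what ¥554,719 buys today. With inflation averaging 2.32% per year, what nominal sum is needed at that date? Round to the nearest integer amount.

Cumulative price-level factor: (1+2.32%)^7 ≈ 1.1741503727.
Multiplying ¥554,719 by the price-level factor gives the future nominal sum.

¥651,324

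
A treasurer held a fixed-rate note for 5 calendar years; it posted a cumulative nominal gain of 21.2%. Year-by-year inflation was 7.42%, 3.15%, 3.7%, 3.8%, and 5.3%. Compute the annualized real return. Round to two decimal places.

Cumulative inflation factor: 1.0742 × 1.0315 × 1.037 × 1.038 × 1.053 ≈ 1.25591.
Nominal growth factor: 1.21200. Real growth factor = 1.21200 / 1.25591 ≈ 0.96504.
Annualized: 0.96504^(1/5) − 1 ≈ -0.00709.

-0.71%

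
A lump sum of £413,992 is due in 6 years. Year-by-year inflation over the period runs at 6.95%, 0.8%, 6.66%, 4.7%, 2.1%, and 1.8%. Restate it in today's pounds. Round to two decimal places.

Price-level factor over 6 years: 1.0695 × 1.008 × 1.0666 × 1.047 × 1.021 × 1.018 ≈ 1.2513047758.
Purchasing power today: £413,992 divided by that factor.

£330,848.25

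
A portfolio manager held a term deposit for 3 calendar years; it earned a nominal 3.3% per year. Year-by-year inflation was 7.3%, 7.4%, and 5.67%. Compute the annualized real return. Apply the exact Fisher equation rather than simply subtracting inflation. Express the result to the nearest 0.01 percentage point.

-3.27%

Cumulative inflation factor: 1.073 × 1.074 × 1.0567 ≈ 1.21774.
Nominal growth factor: 1.10230. Real growth factor = 1.10230 / 1.21774 ≈ 0.90520.
Annualized: 0.90520^(1/3) − 1 ≈ -0.03265.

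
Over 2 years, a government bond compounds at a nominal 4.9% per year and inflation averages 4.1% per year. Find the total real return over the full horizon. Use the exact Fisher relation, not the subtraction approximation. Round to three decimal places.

1.543%

The annual real rate is (1+4.9%)/(1+4.1%) − 1 = 0.7685%.
Compounded over 2 years: (1 + 0.007685)^2 − 1 ≈ 0.01543.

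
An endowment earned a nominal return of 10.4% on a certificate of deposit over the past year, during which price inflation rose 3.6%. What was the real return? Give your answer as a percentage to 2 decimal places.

6.56%

Real return via the Fisher equation: (1 + 10.4%)/(1 + 3.6%) − 1 = 1.104/1.036 − 1 ≈ 0.06564.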